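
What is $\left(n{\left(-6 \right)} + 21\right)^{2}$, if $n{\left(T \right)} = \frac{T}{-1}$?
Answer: $729$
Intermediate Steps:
$n{\left(T \right)} = - T$ ($n{\left(T \right)} = T \left(-1\right) = - T$)
$\left(n{\left(-6 \right)} + 21\right)^{2} = \left(\left(-1\right) \left(-6\right) + 21\right)^{2} = \left(6 + 21\right)^{2} = 27^{2} = 729$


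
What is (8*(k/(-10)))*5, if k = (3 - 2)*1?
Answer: -4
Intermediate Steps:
k = 1 (k = 1*1 = 1)
(8*(k/(-10)))*5 = (8*(1/(-10)))*5 = (8*(1*(-1/10)))*5 = (8*(-1/10))*5 = -4/5*5 = -4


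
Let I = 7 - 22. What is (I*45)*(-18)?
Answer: 12150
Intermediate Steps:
I = -15
(I*45)*(-18) = -15*45*(-18) = -675*(-18) = 12150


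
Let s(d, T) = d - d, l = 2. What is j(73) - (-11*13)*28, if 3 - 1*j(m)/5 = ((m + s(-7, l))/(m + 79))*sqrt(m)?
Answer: 4019 - 365*sqrt(73)/152 ≈ 3998.5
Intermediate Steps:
s(d, T) = 0
j(m) = 15 - 5*m**(3/2)/(79 + m) (j(m) = 15 - 5*(m + 0)/(m + 79)*sqrt(m) = 15 - 5*m/(79 + m)*sqrt(m) = 15 - 5*m**(3/2)/(79 + m))
j(73) - (-11*13)*28 = 5*(237 - 73**(3/2) + 3*73)/(79 + 73) - (-11*13)*28 = 5*(237 - 73*sqrt(73) + 219)/152 - (-143)*28 = 5*(1/152)*(237 - 73*sqrt(73) + 219) - 1*(-4004) = 5*(1/152)*(456 - 73*sqrt(73)) + 4004 = (15 - 365*sqrt(73)/152) + 4004 = 4019 - 365*sqrt(73)/152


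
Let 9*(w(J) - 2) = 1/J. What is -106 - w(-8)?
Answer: -7775/72 ≈ -107.99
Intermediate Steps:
w(J) = 2 + 1/(9*J)
-106 - w(-8) = -106 - (2 + (⅑)/(-8)) = -106 - (2 + (⅑)*(-⅛)) = -106 - (2 - 1/72) = -106 - 1*143/72 = -106 - 143/72 = -7775/72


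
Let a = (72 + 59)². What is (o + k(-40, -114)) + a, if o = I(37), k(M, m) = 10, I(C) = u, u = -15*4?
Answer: 17111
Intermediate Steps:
u = -60
I(C) = -60
o = -60
a = 17161 (a = 131² = 17161)
(o + k(-40, -114)) + a = (-60 + 10) + 17161 = -50 + 17161 = 17111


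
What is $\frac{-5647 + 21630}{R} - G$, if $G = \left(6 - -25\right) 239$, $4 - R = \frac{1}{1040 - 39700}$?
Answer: $- \frac{527832389}{154641} \approx -3413.3$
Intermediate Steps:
$R = \frac{154641}{38660}$ ($R = 4 - \frac{1}{1040 - 39700} = 4 - \frac{1}{-38660} = 4 - - \frac{1}{38660} = 4 + \frac{1}{38660} = \frac{154641}{38660} \approx 4.0$)
$G = 7409$ ($G = \left(6 + 25\right) 239 = 31 \cdot 239 = 7409$)
$\frac{-5647 + 21630}{R} - G = \frac{-5647 + 21630}{\frac{154641}{38660}} - 7409 = 15983 \cdot \frac{38660}{154641} - 7409 = \frac{617902780}{154641} - 7409 = - \frac{527832389}{154641}$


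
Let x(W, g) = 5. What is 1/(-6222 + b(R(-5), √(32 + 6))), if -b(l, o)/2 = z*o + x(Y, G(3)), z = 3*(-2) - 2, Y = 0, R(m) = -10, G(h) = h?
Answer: -41/255448 - √38/2426756 ≈ -0.00016304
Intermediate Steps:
z = -8 (z = -6 - 2 = -8)
b(l, o) = -10 + 16*o (b(l, o) = -2*(-8*o + 5) = -2*(5 - 8*o) = -10 + 16*o)
1/(-6222 + b(R(-5), √(32 + 6))) = 1/(-6222 + (-10 + 16*√(32 + 6))) = 1/(-6222 + (-10 + 16*√38)) = 1/(-6232 + 16*√38)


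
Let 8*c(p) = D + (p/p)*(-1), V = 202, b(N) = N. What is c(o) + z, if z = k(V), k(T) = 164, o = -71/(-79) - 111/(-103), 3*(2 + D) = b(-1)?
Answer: 1963/12 ≈ 163.58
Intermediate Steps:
D = -7/3 (D = -2 + (⅓)*(-1) = -2 - ⅓ = -7/3 ≈ -2.3333)
o = 16082/8137 (o = -71*(-1/79) - 111*(-1/103) = 71/79 + 111/103 = 16082/8137 ≈ 1.9764)
c(p) = -5/12 (c(p) = (-7/3 + (p/p)*(-1))/8 = (-7/3 + 1*(-1))/8 = (-7/3 - 1)/8 = (⅛)*(-10/3) = -5/12)
z = 164
c(o) + z = -5/12 + 164 = 1963/12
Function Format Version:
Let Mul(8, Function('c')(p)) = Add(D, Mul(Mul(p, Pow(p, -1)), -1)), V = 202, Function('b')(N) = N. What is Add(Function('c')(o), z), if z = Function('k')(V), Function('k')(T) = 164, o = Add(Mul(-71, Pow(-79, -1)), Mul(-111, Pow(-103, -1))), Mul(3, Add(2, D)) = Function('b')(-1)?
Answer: Rational(1963, 12) ≈ 163.58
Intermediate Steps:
D = Rational(-7, 3) (D = Add(-2, Mul(Rational(1, 3), -1)) = Add(-2, Rational(-1, 3)) = Rational(-7, 3) ≈ -2.3333)
o = Rational(16082, 8137) (o = Add(Mul(-71, Rational(-1, 79)), Mul(-111, Rational(-1, 103))) = Add(Rational(71, 79), Rational(111, 103)) = Rational(16082, 8137) ≈ 1.9764)
Function('c')(p) = Rational(-5, 12) (Function('c')(p) = Mul(Rational(1, 8), Add(Rational(-7, 3), Mul(Mul(p, Pow(p, -1)), -1))) = Mul(Rational(1, 8), Add(Rational(-7, 3), Mul(1, -1))) = Mul(Rational(1, 8), Add(Rational(-7, 3), -1)) = Mul(Rational(1, 8), Rational(-10, 3)) = Rational(-5, 12))
z = 164
Add(Function('c')(o), z) = Add(Rational(-5, 12), 164) = Rational(1963, 12)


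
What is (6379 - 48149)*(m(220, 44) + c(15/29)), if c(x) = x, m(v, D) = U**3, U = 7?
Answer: -416112740/29 ≈ -1.4349e+7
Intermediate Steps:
m(v, D) = 343 (m(v, D) = 7**3 = 343)
(6379 - 48149)*(m(220, 44) + c(15/29)) = (6379 - 48149)*(343 + 15/29) = -41770*(343 + 15*(1/29)) = -41770*(343 + 15/29) = -41770*9962/29 = -416112740/29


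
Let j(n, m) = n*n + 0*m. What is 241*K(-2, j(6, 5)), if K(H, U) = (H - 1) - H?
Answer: -241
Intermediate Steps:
j(n, m) = n² (j(n, m) = n² + 0 = n²)
K(H, U) = -1 (K(H, U) = (-1 + H) - H = -1)
241*K(-2, j(6, 5)) = 241*(-1) = -241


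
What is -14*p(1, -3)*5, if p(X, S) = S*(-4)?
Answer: -840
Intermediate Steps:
p(X, S) = -4*S
-14*p(1, -3)*5 = -(-56)*(-3)*5 = -14*12*5 = -168*5 = -840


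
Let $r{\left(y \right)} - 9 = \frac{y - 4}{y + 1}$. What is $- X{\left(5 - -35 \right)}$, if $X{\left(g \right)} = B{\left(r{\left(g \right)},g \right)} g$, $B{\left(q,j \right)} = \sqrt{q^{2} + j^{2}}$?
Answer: $- \frac{200 \sqrt{114145}}{41} \approx -1648.1$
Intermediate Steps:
$r{\left(y \right)} = 9 + \frac{-4 + y}{1 + y}$ ($r{\left(y \right)} = 9 + \frac{y - 4}{y + 1} = 9 + \frac{-4 + y}{1 + y}$)
$B{\left(q,j \right)} = \sqrt{j^{2} + q^{2}}$
$X{\left(g \right)} = g \sqrt{g^{2} + \frac{25 \left(1 + 2 g\right)^{2}}{\left(1 + g\right)^{2}}}$ ($X{\left(g \right)} = \sqrt{g^{2} + \left(\frac{5 \left(1 + 2 g\right)}{1 + g}\right)^{2}} g = \sqrt{g^{2} + \frac{25 \left(1 + 2 g\right)^{2}}{\left(1 + g\right)^{2}}} g = g \sqrt{g^{2} + \frac{25 \left(1 + 2 g\right)^{2}}{\left(1 + g\right)^{2}}}$)
$- X{\left(5 - -35 \right)} = - \left(5 - -35\right) \sqrt{\left(5 - -35\right)^{2} + \frac{25 \left(1 + 2 \left(5 - -35\right)\right)^{2}}{\left(1 + \left(5 - -35\right)\right)^{2}}} = - \left(5 + 35\right) \sqrt{\left(5 + 35\right)^{2} + \frac{25 \left(1 + 2 \left(5 + 35\right)\right)^{2}}{\left(1 + \left(5 + 35\right)\right)^{2}}} = - 40 \sqrt{40^{2} + \frac{25 \left(1 + 2 \cdot 40\right)^{2}}{\left(1 + 40\right)^{2}}} = - 40 \sqrt{1600 + \frac{25 \left(1 + 80\right)^{2}}{1681}} = - 40 \sqrt{1600 + 25 \cdot \frac{1}{1681} \cdot 81^{2}} = - 40 \sqrt{1600 + 25 \cdot \frac{1}{1681} \cdot 6561} = - 40 \sqrt{1600 + \frac{164025}{1681}} = - 40 \sqrt{\frac{2853625}{1681}} = - 40 \frac{5 \sqrt{114145}}{41} = - \frac{200 \sqrt{114145}}{41}$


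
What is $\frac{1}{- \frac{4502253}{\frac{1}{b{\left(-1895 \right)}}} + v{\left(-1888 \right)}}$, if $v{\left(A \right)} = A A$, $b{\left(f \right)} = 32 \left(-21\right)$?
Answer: $\frac{1}{3029078560} \approx 3.3013 \cdot 10^{-10}$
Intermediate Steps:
$b{\left(f \right)} = -672$
$v{\left(A \right)} = A^{2}$
$\frac{1}{- \frac{4502253}{\frac{1}{b{\left(-1895 \right)}}} + v{\left(-1888 \right)}} = \frac{1}{- \frac{4502253}{\frac{1}{-672}} + \left(-1888\right)^{2}} = \frac{1}{- \frac{4502253}{- \frac{1}{672}} + 3564544} = \frac{1}{\left(-4502253\right) \left(-672\right) + 3564544} = \frac{1}{3025514016 + 3564544} = \frac{1}{3029078560}$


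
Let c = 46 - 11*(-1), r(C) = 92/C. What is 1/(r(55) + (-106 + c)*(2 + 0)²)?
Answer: -55/10688 ≈ -0.0051460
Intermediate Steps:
c = 57 (c = 46 + 11 = 57)
1/(r(55) + (-106 + c)*(2 + 0)²) = 1/(92/55 + (-106 + 57)*(2 + 0)²) = 1/(92*(1/55) - 49*2²) = 1/(92/55 - 49*4) = 1/(92/55 - 196) = 1/(-10688/55) = -55/10688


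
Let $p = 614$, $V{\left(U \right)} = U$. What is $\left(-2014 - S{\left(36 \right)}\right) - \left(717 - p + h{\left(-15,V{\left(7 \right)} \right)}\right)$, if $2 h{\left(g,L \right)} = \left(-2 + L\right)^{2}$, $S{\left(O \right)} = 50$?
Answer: $- \frac{4359}{2} \approx -2179.5$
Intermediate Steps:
$h{\left(g,L \right)} = \frac{\left(-2 + L\right)^{2}}{2}$
$\left(-2014 - S{\left(36 \right)}\right) - \left(717 - p + h{\left(-15,V{\left(7 \right)} \right)}\right) = \left(-2014 - 50\right) - \left(103 + \frac{\left(-2 + 7\right)^{2}}{2}\right) = \left(-2014 - 50\right) - \left(103 + \frac{5^{2}}{2}\right) = -2064 - \left(103 + \frac{1}{2} \cdot 25\right) = -2064 - \frac{231}{2} = - \frac{4359}{2}$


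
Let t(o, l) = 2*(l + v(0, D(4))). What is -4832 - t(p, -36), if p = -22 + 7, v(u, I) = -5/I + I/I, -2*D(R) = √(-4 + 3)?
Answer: -4762 + 20*I ≈ -4762.0 + 20.0*I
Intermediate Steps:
D(R) = -I/2 (D(R) = -√(-4 + 3)/2 = -I/2)
v(u, I) = 1 - 5/I (v(u, I) = -5/I + 1 = 1 - 5/I)
p = -15
t(o, l) = 2*l + 4*I*(-5 - I/2) (t(o, l) = 2*(l + (-5 - I/2)/((-I/2))) = 2*(l + (2*I)*(-5 - I/2)) = 2*(l + 2*I*(-5 - I/2)) = 2*l + 4*I*(-5 - I/2))
-4832 - t(p, -36) = -4832 - (2 - 20*I + 2*(-36)) = -4832 - (2 - 20*I - 72) = -4832 - (-70 - 20*I) = -4832 + (70 + 20*I) = -4762 + 20*I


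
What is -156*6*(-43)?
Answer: 40248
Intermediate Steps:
-156*6*(-43) = -39*24*(-43) = -936*(-43) = 40248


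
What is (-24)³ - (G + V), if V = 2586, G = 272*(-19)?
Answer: -11242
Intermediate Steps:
G = -5168
(-24)³ - (G + V) = (-24)³ - (-5168 + 2586) = -13824 - 1*(-2582) = -13824 + 2582 = -11242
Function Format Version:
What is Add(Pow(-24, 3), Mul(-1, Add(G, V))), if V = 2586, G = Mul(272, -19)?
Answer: -11242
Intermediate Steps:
G = -5168
Add(Pow(-24, 3), Mul(-1, Add(G, V))) = Add(Pow(-24, 3), Mul(-1, Add(-5168, 2586))) = Add(-13824, Mul(-1, -2582)) = Add(-13824, 2582) = -11242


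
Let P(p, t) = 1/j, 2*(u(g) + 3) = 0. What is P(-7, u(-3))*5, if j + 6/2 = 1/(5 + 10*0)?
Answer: -25/14 ≈ -1.7857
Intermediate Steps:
u(g) = -3 (u(g) = -3 + (½)*0 = -3 + 0 = -3)
j = -14/5 (j = -3 + 1/(5 + 10*0) = -3 + 1/(5 + 0) = -3 + 1/5 = -3 + ⅕ = -14/5 ≈ -2.8000)
P(p, t) = -5/14 (P(p, t) = 1/(-14/5) = -5/14)
P(-7, u(-3))*5 = -5/14*5 = -25/14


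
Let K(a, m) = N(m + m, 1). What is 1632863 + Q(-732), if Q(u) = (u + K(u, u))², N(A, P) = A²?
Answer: 4590582126959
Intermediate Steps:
K(a, m) = 4*m² (K(a, m) = (m + m)² = (2*m)² = 4*m²)
Q(u) = (u + 4*u²)²
1632863 + Q(-732) = 1632863 + (-732)²*(1 + 4*(-732))² = 1632863 + 535824*(1 - 2928)² = 1632863 + 535824*(-2927)² = 1632863 + 535824*8567329 = 1632863 + 4590580494096 = 4590582126959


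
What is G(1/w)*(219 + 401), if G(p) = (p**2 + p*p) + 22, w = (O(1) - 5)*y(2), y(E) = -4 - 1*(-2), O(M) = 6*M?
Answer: 13950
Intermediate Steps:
y(E) = -2 (y(E) = -4 + 2 = -2)
w = -2 (w = (6*1 - 5)*(-2) = (6 - 5)*(-2) = 1*(-2) = -2)
G(p) = 22 + 2*p**2 (G(p) = (p**2 + p**2) + 22 = 2*p**2 + 22 = 22 + 2*p**2)
G(1/w)*(219 + 401) = (22 + 2*(1/(-2))**2)*(219 + 401) = (22 + 2*(-1/2)**2)*620 = (22 + 2*(1/4))*620 = (22 + 1/2)*620 = (45/2)*620 = 13950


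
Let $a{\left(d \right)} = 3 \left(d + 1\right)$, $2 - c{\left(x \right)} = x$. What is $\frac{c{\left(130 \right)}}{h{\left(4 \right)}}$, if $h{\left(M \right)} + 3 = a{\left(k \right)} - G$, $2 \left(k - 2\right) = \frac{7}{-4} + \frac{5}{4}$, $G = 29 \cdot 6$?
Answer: $\frac{512}{675} \approx 0.75852$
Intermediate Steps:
$c{\left(x \right)} = 2 - x$
$G = 174$
$k = \frac{7}{4}$ ($k = 2 + \frac{\frac{7}{-4} + \frac{5}{4}}{2} = 2 + \frac{7 \left(- \frac{1}{4}\right) + 5 \cdot \frac{1}{4}}{2} = 2 + \frac{- \frac{7}{4} + \frac{5}{4}}{2} = 2 + \frac{1}{2} \left(- \frac{1}{2}\right) = 2 - \frac{1}{4} = \frac{7}{4} \approx 1.75$)
$a{\left(d \right)} = 3 + 3 d$ ($a{\left(d \right)} = 3 \left(1 + d\right) = 3 + 3 d$)
$h{\left(M \right)} = - \frac{675}{4}$ ($h{\left(M \right)} = -3 + \left(\left(3 + 3 \cdot \frac{7}{4}\right) - 174\right) = -3 + \left(\left(3 + \frac{21}{4}\right) - 174\right) = -3 + \left(\frac{33}{4} - 174\right) = -3 - \frac{663}{4} = - \frac{675}{4}$)
$\frac{c{\left(130 \right)}}{h{\left(4 \right)}} = \frac{2 - 130}{- \frac{675}{4}} = \left(2 - 130\right) \left(- \frac{4}{675}\right) = \left(-128\right) \left(- \frac{4}{675}\right) = \frac{512}{675}$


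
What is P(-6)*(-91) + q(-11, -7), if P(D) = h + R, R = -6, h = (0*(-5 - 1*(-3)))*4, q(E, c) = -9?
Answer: 537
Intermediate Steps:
h = 0 (h = (0*(-5 + 3))*4 = (0*(-2))*4 = 0*4 = 0)
P(D) = -6 (P(D) = 0 - 6 = -6)
P(-6)*(-91) + q(-11, -7) = -6*(-91) - 9 = 546 - 9 = 537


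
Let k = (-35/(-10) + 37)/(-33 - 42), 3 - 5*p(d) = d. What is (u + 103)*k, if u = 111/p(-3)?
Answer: -10557/100 ≈ -105.57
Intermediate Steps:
p(d) = ⅗ - d/5
u = 185/2 (u = 111/(⅗ - ⅕*(-3)) = 111/(⅗ + ⅗) = 111/(6/5) = 111*(⅚) = 185/2 ≈ 92.500)
k = -27/50 (k = (-35*(-⅒) + 37)/(-75) = (7/2 + 37)*(-1/75) = (81/2)*(-1/75) = -27/50 ≈ -0.54000)
(u + 103)*k = (185/2 + 103)*(-27/50) = (391/2)*(-27/50) = -10557/100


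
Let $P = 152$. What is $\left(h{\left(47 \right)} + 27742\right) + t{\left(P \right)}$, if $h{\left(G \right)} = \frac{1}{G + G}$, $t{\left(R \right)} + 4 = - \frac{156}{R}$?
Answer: $\frac{24769127}{893} \approx 27737.0$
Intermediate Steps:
$t{\left(R \right)} = -4 - \frac{156}{R}$
$h{\left(G \right)} = \frac{1}{2 G}$
$\left(h{\left(47 \right)} + 27742\right) + t{\left(P \right)} = \left(\frac{1}{2 \cdot 47} + 27742\right) - \left(4 + \frac{156}{152}\right) = \left(\frac{1}{2} \cdot \frac{1}{47} + 27742\right) - \frac{191}{38} = \left(\frac{1}{94} + 27742\right) - \frac{191}{38} = \frac{2607749}{94} - \frac{191}{38} = \frac{24769127}{893}$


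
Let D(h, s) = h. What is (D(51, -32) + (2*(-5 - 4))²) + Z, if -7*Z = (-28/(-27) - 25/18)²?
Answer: 7654139/20412 ≈ 374.98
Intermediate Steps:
Z = -361/20412 (Z = -(-28/(-27) - 25/18)²/7 = -(-28*(-1/27) - 25*1/18)²/7 = -(28/27 - 25/18)²/7 = -(-19/54)²/7 = -⅐*361/2916 = -361/20412 ≈ -0.017686)
(D(51, -32) + (2*(-5 - 4))²) + Z = (51 + (2*(-5 - 4))²) - 361/20412 = (51 + (2*(-9))²) - 361/20412 = (51 + (-18)²) - 361/20412 = (51 + 324) - 361/20412 = 375 - 361/20412 = 7654139/20412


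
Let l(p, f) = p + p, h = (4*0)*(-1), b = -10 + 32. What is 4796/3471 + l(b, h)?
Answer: 157520/3471 ≈ 45.382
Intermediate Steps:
b = 22
h = 0 (h = 0*(-1) = 0)
l(p, f) = 2*p
4796/3471 + l(b, h) = 4796/3471 + 2*22 = 4796*(1/3471) + 44 = 4796/3471 + 44 = 157520/3471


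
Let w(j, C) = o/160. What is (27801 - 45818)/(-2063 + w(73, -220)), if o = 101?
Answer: 2882720/329979 ≈ 8.7361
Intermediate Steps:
w(j, C) = 101/160
(27801 - 45818)/(-2063 + w(73, -220)) = (27801 - 45818)/(-2063 + 101/160) = -18017/(-329979/160) = -18017*(-160/329979) = 2882720/329979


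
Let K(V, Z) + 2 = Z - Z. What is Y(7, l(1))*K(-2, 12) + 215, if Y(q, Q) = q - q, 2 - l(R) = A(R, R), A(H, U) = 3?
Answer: 215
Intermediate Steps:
l(R) = -1 (l(R) = 2 - 1*3 = 2 - 3 = -1)
K(V, Z) = -2 (K(V, Z) = -2 + (Z - Z) = -2 + 0 = -2)
Y(q, Q) = 0
Y(7, l(1))*K(-2, 12) + 215 = 0*(-2) + 215 = 0 + 215 = 215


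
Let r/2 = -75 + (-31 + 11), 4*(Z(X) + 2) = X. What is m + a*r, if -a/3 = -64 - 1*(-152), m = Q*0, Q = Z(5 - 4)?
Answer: 50160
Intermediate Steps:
Z(X) = -2 + X/4
Q = -7/4 (Q = -2 + (5 - 4)/4 = -2 + (1/4)*1 = -2 + 1/4 = -7/4 ≈ -1.7500)
m = 0 (m = -7/4*0 = 0)
a = -264 (a = -3*(-64 - 1*(-152)) = -3*(-64 + 152) = -3*88 = -264)
r = -190 (r = 2*(-75 + (-31 + 11)) = 2*(-75 - 20) = 2*(-95) = -190)
m + a*r = 0 - 264*(-190) = 0 + 50160 = 50160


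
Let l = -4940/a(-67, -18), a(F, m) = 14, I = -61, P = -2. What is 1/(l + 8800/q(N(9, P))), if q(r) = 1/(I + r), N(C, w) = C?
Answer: -7/3205670 ≈ -2.1836e-6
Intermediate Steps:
q(r) = 1/(-61 + r)
l = -2470/7 (l = -4940/14 = -4940*1/14 = -2470/7 ≈ -352.86)
1/(l + 8800/q(N(9, P))) = 1/(-2470/7 + 8800/(1/(-61 + 9))) = 1/(-2470/7 + 8800/(1/(-52))) = 1/(-2470/7 + 8800/(-1/52)) = 1/(-2470/7 + 8800*(-52)) = 1/(-2470/7 - 457600) = 1/(-3205670/7) = -7/3205670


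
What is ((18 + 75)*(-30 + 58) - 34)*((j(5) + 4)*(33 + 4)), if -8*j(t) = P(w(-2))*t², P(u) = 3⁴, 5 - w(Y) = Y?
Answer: -94757185/4 ≈ -2.3689e+7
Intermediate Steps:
w(Y) = 5 - Y
P(u) = 81
j(t) = -81*t²/8
((18 + 75)*(-30 + 58) - 34)*((j(5) + 4)*(33 + 4)) = ((18 + 75)*(-30 + 58) - 34)*((-81/8*5² + 4)*(33 + 4)) = (93*28 - 34)*((-81/8*25 + 4)*37) = (2604 - 34)*((-2025/8 + 4)*37) = 2570*(-1993/8*37) = 2570*(-73741/8) = -94757185/4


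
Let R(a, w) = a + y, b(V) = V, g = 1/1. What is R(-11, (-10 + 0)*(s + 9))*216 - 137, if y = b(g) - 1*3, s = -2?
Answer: -2945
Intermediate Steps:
g = 1
y = -2 (y = 1 - 1*3 = 1 - 3 = -2)
R(a, w) = -2 + a (R(a, w) = a - 2 = -2 + a)
R(-11, (-10 + 0)*(s + 9))*216 - 137 = (-2 - 11)*216 - 137 = -13*216 - 137 = -2808 - 137 = -2945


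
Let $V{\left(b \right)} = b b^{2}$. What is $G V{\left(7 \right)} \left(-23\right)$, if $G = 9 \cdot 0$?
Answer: $0$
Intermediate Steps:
$G = 0$
$V{\left(b \right)} = b^{3}$
$G V{\left(7 \right)} \left(-23\right) = 0 \cdot 7^{3} \left(-23\right) = 0 \cdot 343 \left(-23\right) = 0 \left(-23\right) = 0$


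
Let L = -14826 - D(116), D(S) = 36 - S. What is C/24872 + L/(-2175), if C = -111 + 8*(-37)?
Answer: 365877287/54096600 ≈ 6.7634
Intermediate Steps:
L = -14746 (L = -14826 - (36 - 1*116) = -14826 - (36 - 116) = -14826 - 1*(-80) = -14826 + 80 = -14746)
C = -407 (C = -111 - 296 = -407)
C/24872 + L/(-2175) = -407/24872 - 14746/(-2175) = -407*1/24872 - 14746*(-1/2175) = -407/24872 + 14746/2175 = 365877287/54096600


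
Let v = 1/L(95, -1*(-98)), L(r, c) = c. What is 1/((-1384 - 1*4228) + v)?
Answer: -98/549975 ≈ -0.00017819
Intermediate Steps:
v = 1/98 (v = 1/(-1*(-98)) = 1/98 ≈ 0.010204)
1/((-1384 - 1*4228) + v) = 1/((-1384 - 1*4228) + 1/98) = 1/((-1384 - 4228) + 1/98) = 1/(-5612 + 1/98) = 1/(-549975/98) = -98/549975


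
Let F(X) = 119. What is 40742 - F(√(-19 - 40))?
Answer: 40623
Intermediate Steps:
40742 - F(√(-19 - 40)) = 40742 - 1*119 = 40742 - 119 = 40623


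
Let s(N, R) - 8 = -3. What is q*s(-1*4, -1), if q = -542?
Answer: -2710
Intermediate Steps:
s(N, R) = 5 (s(N, R) = 8 - 3 = 5)
q*s(-1*4, -1) = -542*5 = -2710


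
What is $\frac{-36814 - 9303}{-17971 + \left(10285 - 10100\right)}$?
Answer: $\frac{46117}{17786} \approx 2.5929$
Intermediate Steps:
$\frac{-36814 - 9303}{-17971 + \left(10285 - 10100\right)} = - \frac{46117}{-17971 + 185} = - \frac{46117}{-17786} = \left(-46117\right) \left(- \frac{1}{17786}\right) = \frac{46117}{17786}$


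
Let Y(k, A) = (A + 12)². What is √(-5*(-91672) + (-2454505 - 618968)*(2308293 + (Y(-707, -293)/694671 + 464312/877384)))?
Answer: I*√4575469924785462358412338681608931/25395550861 ≈ 2.6635e+6*I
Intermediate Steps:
Y(k, A) = (12 + A)²
√(-5*(-91672) + (-2454505 - 618968)*(2308293 + (Y(-707, -293)/694671 + 464312/877384))) = √(-5*(-91672) + (-2454505 - 618968)*(2308293 + ((12 - 293)²/694671 + 464312/877384))) = √(458360 - 3073473*(2308293 + ((-281)²*(1/694671) + 464312*(1/877384)))) = √(458360 - 3073473*(2308293 + (78961*(1/694671) + 58039/109673))) = √(458360 - 3073473*(2308293 + (78961/694671 + 58039/109673))) = √(458360 - 3073473*(2308293 + 48977899922/76186652583)) = √(458360 - 3073473*175861165828670741/76186652583) = √(458360 - 180168181640980716117831/25395550861) = √(-180168170000676023469871/25395550861) = I*√4575469924785462358412338681608931/25395550861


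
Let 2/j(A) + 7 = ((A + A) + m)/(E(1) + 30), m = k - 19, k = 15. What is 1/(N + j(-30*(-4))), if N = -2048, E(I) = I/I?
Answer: -19/38850 ≈ -0.00048906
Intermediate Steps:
m = -4 (m = 15 - 19 = -4)
E(I) = 1
j(A) = 2/(-221/31 + 2*A/31) (j(A) = 2/(-7 + ((A + A) - 4)/(1 + 30)) = 2/(-7 + (2*A - 4)/31) = 2/(-7 + (-4 + 2*A)*(1/31)) = 2/(-7 + (-4/31 + 2*A/31)) = 2/(-221/31 + 2*A/31))
1/(N + j(-30*(-4))) = 1/(-2048 + 62/(-221 + 2*(-30*(-4)))) = 1/(-2048 + 62/(-221 + 2*120)) = 1/(-2048 + 62/(-221 + 240)) = 1/(-2048 + 62/19) = 1/(-38850/19) = -19/38850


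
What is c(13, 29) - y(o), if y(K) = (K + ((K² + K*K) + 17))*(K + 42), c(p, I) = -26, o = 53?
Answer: -540386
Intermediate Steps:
y(K) = (42 + K)*(17 + K + 2*K²) (y(K) = (K + ((K² + K²) + 17))*(42 + K) = (K + (2*K² + 17))*(42 + K) = (K + (17 + 2*K²))*(42 + K) = (17 + K + 2*K²)*(42 + K) = (42 + K)*(17 + K + 2*K²))
c(13, 29) - y(o) = -26 - (714 + 2*53³ + 59*53 + 85*53²) = -26 - (714 + 2*148877 + 3127 + 85*2809) = -26 - (714 + 297754 + 3127 + 238765) = -26 - 1*540360 = -26 - 540360 = -540386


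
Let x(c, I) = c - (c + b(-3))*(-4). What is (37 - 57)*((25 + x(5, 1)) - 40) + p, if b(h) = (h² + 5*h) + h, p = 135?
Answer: 655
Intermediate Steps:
b(h) = h² + 6*h
x(c, I) = -36 + 5*c (x(c, I) = c - (c - 3*(6 - 3))*(-4) = c - (c - 3*3)*(-4) = c - (c - 9)*(-4) = c - (-9 + c)*(-4) = c - (36 - 4*c) = c + (-36 + 4*c) = -36 + 5*c)
(37 - 57)*((25 + x(5, 1)) - 40) + p = (37 - 57)*((25 + (-36 + 5*5)) - 40) + 135 = -20*((25 + (-36 + 25)) - 40) + 135 = -20*((25 - 11) - 40) + 135 = -20*(14 - 40) + 135 = -20*(-26) + 135 = 520 + 135 = 655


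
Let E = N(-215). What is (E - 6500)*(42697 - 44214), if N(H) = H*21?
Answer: 16709755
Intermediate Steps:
N(H) = 21*H
E = -4515 (E = 21*(-215) = -4515)
(E - 6500)*(42697 - 44214) = (-4515 - 6500)*(42697 - 44214) = -11015*(-1517) = 16709755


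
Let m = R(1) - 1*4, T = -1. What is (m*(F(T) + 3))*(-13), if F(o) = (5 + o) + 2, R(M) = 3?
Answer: 117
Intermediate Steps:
F(o) = 7 + o
m = -1 (m = 3 - 1*4 = 3 - 4 = -1)
(m*(F(T) + 3))*(-13) = -((7 - 1) + 3)*(-13) = -(6 + 3)*(-13) = -1*9*(-13) = -9*(-13) = 117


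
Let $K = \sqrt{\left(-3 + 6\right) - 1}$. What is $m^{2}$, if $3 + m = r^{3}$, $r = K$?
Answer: $17 - 12 \sqrt{2} \approx 0.029437$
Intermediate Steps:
$K = \sqrt{2}$ ($K = \sqrt{3 - 1} = \sqrt{2} \approx 1.4142$)
$r = \sqrt{2} \approx 1.4142$
$m = -3 + 2 \sqrt{2}$ ($m = -3 + \left(\sqrt{2}\right)^{3} = -3 + 2 \sqrt{2} \approx -0.17157$)
$m^{2} = \left(-3 + 2 \sqrt{2}\right)^{2}$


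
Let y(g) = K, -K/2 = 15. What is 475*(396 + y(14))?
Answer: 173850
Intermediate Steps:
K = -30 (K = -2*15 = -30)
y(g) = -30
475*(396 + y(14)) = 475*(396 - 30) = 475*366 = 173850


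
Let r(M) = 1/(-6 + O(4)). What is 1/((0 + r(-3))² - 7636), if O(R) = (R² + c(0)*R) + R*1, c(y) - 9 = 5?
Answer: -4900/37416399 ≈ -0.00013096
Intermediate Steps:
c(y) = 14 (c(y) = 9 + 5 = 14)
O(R) = R² + 15*R (O(R) = (R² + 14*R) + R*1 = (R² + 14*R) + R = R² + 15*R)
r(M) = 1/70 (r(M) = 1/(-6 + 4*(15 + 4)) = 1/(-6 + 4*19) = 1/(-6 + 76) = 1/70)
1/((0 + r(-3))² - 7636) = 1/((0 + 1/70)² - 7636) = 1/((1/70)² - 7636) = 1/(1/4900 - 7636) = 1/(-37416399/4900) = -4900/37416399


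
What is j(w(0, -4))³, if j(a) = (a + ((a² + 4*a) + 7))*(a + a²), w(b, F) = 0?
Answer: 0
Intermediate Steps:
j(a) = (a + a²)*(7 + a² + 5*a) (j(a) = (a + (7 + a² + 4*a))*(a + a²) = (7 + a² + 5*a)*(a + a²) = (a + a²)*(7 + a² + 5*a))
j(w(0, -4))³ = (0*(7 + 0³ + 6*0² + 12*0))³ = (0*(7 + 0 + 6*0 + 0))³ = (0*(7 + 0 + 0 + 0))³ = (0*7)³ = 0³ = 0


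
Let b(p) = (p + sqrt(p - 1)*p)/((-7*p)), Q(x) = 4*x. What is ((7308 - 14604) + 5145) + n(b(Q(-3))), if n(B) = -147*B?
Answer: -2130 + 21*I*sqrt(13) ≈ -2130.0 + 75.717*I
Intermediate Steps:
b(p) = -(p + p*sqrt(-1 + p))/(7*p) (b(p) = (p + sqrt(-1 + p)*p)*(-1/(7*p)) = (p + p*sqrt(-1 + p))*(-1/(7*p)) = -(p + p*sqrt(-1 + p))/(7*p))
((7308 - 14604) + 5145) + n(b(Q(-3))) = ((7308 - 14604) + 5145) - 147*(-1/7 - sqrt(-1 + 4*(-3))/7) = (-7296 + 5145) - 147*(-1/7 - sqrt(-1 - 12)/7) = -2151 - 147*(-1/7 - I*sqrt(13)/7) = -2151 + (21 + 21*I*sqrt(13)) = -2130 + 21*I*sqrt(13)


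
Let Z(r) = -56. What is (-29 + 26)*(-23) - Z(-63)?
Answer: 125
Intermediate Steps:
(-29 + 26)*(-23) - Z(-63) = (-29 + 26)*(-23) - 1*(-56) = -3*(-23) + 56 = 69 + 56 = 125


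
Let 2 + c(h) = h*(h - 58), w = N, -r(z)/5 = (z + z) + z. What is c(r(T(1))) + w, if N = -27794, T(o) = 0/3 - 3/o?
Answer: -28381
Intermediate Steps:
T(o) = -3/o (T(o) = 0*(1/3) - 3/o = 0 - 3/o = -3/o)
r(z) = -15*z (r(z) = -5*((z + z) + z) = -5*(2*z + z) = -15*z)
w = -27794
c(h) = -2 + h*(-58 + h) (c(h) = -2 + h*(h - 58) = -2 + h*(-58 + h))
c(r(T(1))) + w = (-2 + (-(-45)/1)**2 - (-870)*(-3/1)) - 27794 = (-2 + (-(-45))**2 - (-870)*(-3*1)) - 27794 = (-2 + (-15*(-3))**2 - (-870)*(-3)) - 27794 = (-2 + 45**2 - 58*45) - 27794 = (-2 + 2025 - 2610) - 27794 = -587 - 27794 = -28381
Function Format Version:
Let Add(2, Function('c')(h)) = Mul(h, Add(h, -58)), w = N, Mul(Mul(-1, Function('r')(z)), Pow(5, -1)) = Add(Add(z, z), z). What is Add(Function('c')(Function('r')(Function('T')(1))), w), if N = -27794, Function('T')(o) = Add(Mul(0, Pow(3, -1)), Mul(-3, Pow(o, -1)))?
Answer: -28381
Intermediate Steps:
Function('T')(o) = Mul(-3, Pow(o, -1)) (Function('T')(o) = Add(Mul(0, Rational(1, 3)), Mul(-3, Pow(o, -1))) = Add(0, Mul(-3, Pow(o, -1))) = Mul(-3, Pow(o, -1)))
Function('r')(z) = Mul(-15, z) (Function('r')(z) = Mul(-5, Add(Add(z, z), z)) = Mul(-5, Add(Mul(2, z), z)) = Mul(-5, Mul(3, z)) = Mul(-15, z))
w = -27794
Function('c')(h) = Add(-2, Mul(h, Add(-58, h))) (Function('c')(h) = Add(-2, Mul(h, Add(h, -58))) = Add(-2, Mul(h, Add(-58, h))))
Add(Function('c')(Function('r')(Function('T')(1))), w) = Add(Add(-2, Pow(Mul(-15, Mul(-3, Pow(1, -1))), 2), Mul(-58, Mul(-15, Mul(-3, Pow(1, -1))))), -27794) = Add(Add(-2, Pow(Mul(-15, Mul(-3, 1)), 2), Mul(-58, Mul(-15, Mul(-3, 1)))), -27794) = Add(Add(-2, Pow(Mul(-15, -3), 2), Mul(-58, Mul(-15, -3))), -27794) = Add(Add(-2, Pow(45, 2), Mul(-58, 45)), -27794) = Add(Add(-2, 2025, -2610), -27794) = Add(-587, -27794) = -28381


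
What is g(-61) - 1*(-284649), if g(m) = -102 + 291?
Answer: 284838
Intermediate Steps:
g(m) = 189
g(-61) - 1*(-284649) = 189 - 1*(-284649) = 189 + 284649 = 284838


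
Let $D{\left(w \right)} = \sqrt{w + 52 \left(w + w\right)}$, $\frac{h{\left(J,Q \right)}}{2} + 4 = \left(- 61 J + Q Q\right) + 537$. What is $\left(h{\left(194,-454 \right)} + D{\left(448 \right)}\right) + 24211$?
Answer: $413841 + 56 \sqrt{15} \approx 4.1406 \cdot 10^{5}$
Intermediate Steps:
$h{\left(J,Q \right)} = 1066 - 122 J + 2 Q^{2}$ ($h{\left(J,Q \right)} = -8 + 2 \left(\left(- 61 J + Q Q\right) + 537\right) = -8 + 2 \left(\left(- 61 J + Q^{2}\right) + 537\right) = -8 + 2 \left(\left(Q^{2} - 61 J\right) + 537\right) = -8 + 2 \left(537 + Q^{2} - 61 J\right) = -8 + \left(1074 - 122 J + 2 Q^{2}\right) = 1066 - 122 J + 2 Q^{2}$)
$D{\left(w \right)} = \sqrt{105} \sqrt{w}$ ($D{\left(w \right)} = \sqrt{w + 52 \cdot 2 w} = \sqrt{w + 104 w} = \sqrt{105 w} = \sqrt{105} \sqrt{w}$)
$\left(h{\left(194,-454 \right)} + D{\left(448 \right)}\right) + 24211 = \left(\left(1066 - 23668 + 2 \left(-454\right)^{2}\right) + \sqrt{105} \sqrt{448}\right) + 24211 = \left(\left(1066 - 23668 + 2 \cdot 206116\right) + \sqrt{105} \cdot 8 \sqrt{7}\right) + 24211 = \left(\left(1066 - 23668 + 412232\right) + 56 \sqrt{15}\right) + 24211 = \left(389630 + 56 \sqrt{15}\right) + 24211 = 413841 + 56 \sqrt{15}$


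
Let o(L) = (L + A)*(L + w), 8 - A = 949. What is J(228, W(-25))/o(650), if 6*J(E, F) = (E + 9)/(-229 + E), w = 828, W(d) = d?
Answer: 79/860196 ≈ 9.1840e-5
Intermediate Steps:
A = -941 (A = 8 - 1*949 = 8 - 949 = -941)
J(E, F) = (9 + E)/(6*(-229 + E)) (J(E, F) = ((E + 9)/(-229 + E))/6 = ((9 + E)/(-229 + E))/6 = (9 + E)/(6*(-229 + E)))
o(L) = (-941 + L)*(828 + L) (o(L) = (L - 941)*(L + 828) = (-941 + L)*(828 + L))
J(228, W(-25))/o(650) = ((9 + 228)/(6*(-229 + 228)))/(-779148 + 650² - 113*650) = ((⅙)*237/(-1))/(-779148 + 422500 - 73450) = ((⅙)*(-1)*237)/(-430098) = -79/2*(-1/430098) = 79/860196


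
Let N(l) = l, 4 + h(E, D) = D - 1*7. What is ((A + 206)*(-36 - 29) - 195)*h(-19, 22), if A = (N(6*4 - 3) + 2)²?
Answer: -527670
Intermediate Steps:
h(E, D) = -11 + D (h(E, D) = -4 + (D - 1*7) = -4 + (D - 7) = -4 + (-7 + D) = -11 + D)
A = 529 (A = ((6*4 - 3) + 2)² = ((24 - 3) + 2)² = (21 + 2)² = 23² = 529)
((A + 206)*(-36 - 29) - 195)*h(-19, 22) = ((529 + 206)*(-36 - 29) - 195)*(-11 + 22) = (735*(-65) - 195)*11 = (-47775 - 195)*11 = -47970*11 = -527670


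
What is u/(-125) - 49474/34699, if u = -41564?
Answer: 1436044986/4337375 ≈ 331.09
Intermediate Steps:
u/(-125) - 49474/34699 = -41564/(-125) - 49474/34699 = -41564*(-1/125) - 49474*1/34699 = 41564/125 - 49474/34699 = 1436044986/4337375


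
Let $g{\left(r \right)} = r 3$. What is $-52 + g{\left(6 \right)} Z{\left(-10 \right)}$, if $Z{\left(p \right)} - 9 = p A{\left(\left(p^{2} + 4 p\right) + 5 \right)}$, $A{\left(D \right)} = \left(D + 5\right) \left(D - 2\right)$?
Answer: $-793690$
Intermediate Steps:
$g{\left(r \right)} = 3 r$
$A{\left(D \right)} = \left(-2 + D\right) \left(5 + D\right)$ ($A{\left(D \right)} = \left(5 + D\right) \left(-2 + D\right) = \left(-2 + D\right) \left(5 + D\right)$)
$Z{\left(p \right)} = 9 + p \left(5 + \left(5 + p^{2} + 4 p\right)^{2} + 3 p^{2} + 12 p\right)$ ($Z{\left(p \right)} = 9 + p \left(-10 + \left(\left(p^{2} + 4 p\right) + 5\right)^{2} + 3 \left(\left(p^{2} + 4 p\right) + 5\right)\right) = 9 + p \left(-10 + \left(5 + p^{2} + 4 p\right)^{2} + 3 \left(5 + p^{2} + 4 p\right)\right) = 9 + p \left(-10 + \left(5 + p^{2} + 4 p\right)^{2} + \left(15 + 3 p^{2} + 12 p\right)\right) = 9 + p \left(5 + \left(5 + p^{2} + 4 p\right)^{2} + 3 p^{2} + 12 p\right)$)
$-52 + g{\left(6 \right)} Z{\left(-10 \right)} = -52 + 3 \cdot 6 \left(9 - 10 \left(5 + \left(5 + \left(-10\right)^{2} + 4 \left(-10\right)\right)^{2} + 3 \left(-10\right)^{2} + 12 \left(-10\right)\right)\right) = -52 + 18 \left(9 - 10 \left(5 + \left(5 + 100 - 40\right)^{2} + 3 \cdot 100 - 120\right)\right) = -52 + 18 \left(9 - 10 \left(5 + 65^{2} + 300 - 120\right)\right) = -52 + 18 \left(9 - 10 \left(5 + 4225 + 300 - 120\right)\right) = -52 + 18 \left(9 - 44100\right) = -52 + 18 \left(-44091\right) = -52 - 793638 = -793690$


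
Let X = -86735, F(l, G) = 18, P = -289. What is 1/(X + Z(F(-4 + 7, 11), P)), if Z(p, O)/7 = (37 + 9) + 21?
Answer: -1/86266 ≈ -1.1592e-5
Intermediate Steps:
Z(p, O) = 469 (Z(p, O) = 7*((37 + 9) + 21) = 7*(46 + 21) = 7*67 = 469)
1/(X + Z(F(-4 + 7, 11), P)) = 1/(-86735 + 469) = 1/(-86266) = -1/86266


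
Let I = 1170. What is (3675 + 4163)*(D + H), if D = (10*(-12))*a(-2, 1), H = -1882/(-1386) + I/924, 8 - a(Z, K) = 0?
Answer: -5200211237/693 ≈ -7.5039e+6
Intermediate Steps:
a(Z, K) = 8 (a(Z, K) = 8 - 1*0 = 8 + 0 = 8)
H = 3637/1386 (H = -1882/(-1386) + 1170/924 = -1882*(-1/1386) + 1170*(1/924) = 941/693 + 195/154 = 3637/1386 ≈ 2.6241)
D = -960 (D = (10*(-12))*8 = -120*8 = -960)
(3675 + 4163)*(D + H) = (3675 + 4163)*(-960 + 3637/1386) = 7838*(-1326923/1386) = -5200211237/693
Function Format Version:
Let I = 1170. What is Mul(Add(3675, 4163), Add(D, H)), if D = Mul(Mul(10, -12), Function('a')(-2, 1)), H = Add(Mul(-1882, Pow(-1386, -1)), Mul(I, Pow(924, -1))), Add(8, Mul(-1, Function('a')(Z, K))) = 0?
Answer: Rational(-5200211237, 693) ≈ -7.5039e+6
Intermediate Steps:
Function('a')(Z, K) = 8 (Function('a')(Z, K) = Add(8, Mul(-1, 0)) = Add(8, 0) = 8)
H = Rational(3637, 1386) (H = Add(Mul(-1882, Pow(-1386, -1)), Mul(1170, Pow(924, -1))) = Add(Mul(-1882, Rational(-1, 1386)), Mul(1170, Rational(1, 924))) = Add(Rational(941, 693), Rational(195, 154)) = Rational(3637, 1386) ≈ 2.6241)
D = -960 (D = Mul(Mul(10, -12), 8) = Mul(-120, 8) = -960)
Mul(Add(3675, 4163), Add(D, H)) = Mul(Add(3675, 4163), Add(-960, Rational(3637, 1386))) = Mul(7838, Rational(-1326923, 1386)) = Rational(-5200211237, 693)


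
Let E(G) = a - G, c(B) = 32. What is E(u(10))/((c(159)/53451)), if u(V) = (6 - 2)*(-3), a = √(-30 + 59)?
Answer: 160353/8 + 53451*√29/32 ≈ 29039.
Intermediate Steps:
a = √29 ≈ 5.3852
u(V) = -12 (u(V) = 4*(-3) = -12)
E(G) = √29 - G
E(u(10))/((c(159)/53451)) = (√29 - 1*(-12))/((32/53451)) = (√29 + 12)/((32*(1/53451))) = (12 + √29)/(32/53451) = (12 + √29)*(53451/32) = 160353/8 + 53451*√29/32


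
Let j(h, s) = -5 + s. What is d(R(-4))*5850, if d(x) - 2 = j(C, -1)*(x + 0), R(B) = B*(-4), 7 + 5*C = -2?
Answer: -549900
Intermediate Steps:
C = -9/5 (C = -7/5 + (1/5)*(-2) = -7/5 - 2/5 = -9/5 ≈ -1.8000)
R(B) = -4*B
d(x) = 2 - 6*x (d(x) = 2 + (-5 - 1)*(x + 0) = 2 - 6*x)
d(R(-4))*5850 = (2 - (-24)*(-4))*5850 = (2 - 6*16)*5850 = (2 - 96)*5850 = -94*5850 = -549900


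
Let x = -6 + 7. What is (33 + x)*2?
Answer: 68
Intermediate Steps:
x = 1
(33 + x)*2 = (33 + 1)*2 = 34*2 = 68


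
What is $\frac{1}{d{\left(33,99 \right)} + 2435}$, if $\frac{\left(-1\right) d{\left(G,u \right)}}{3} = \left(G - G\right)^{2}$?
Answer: $\frac{1}{2435} \approx 0.00041068$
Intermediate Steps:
$d{\left(G,u \right)} = 0$ ($d{\left(G,u \right)} = - 3 \left(G - G\right)^{2} = - 3 \cdot 0^{2} = \left(-3\right) 0 = 0$)
$\frac{1}{d{\left(33,99 \right)} + 2435} = \frac{1}{0 + 2435} = \frac{1}{2435}$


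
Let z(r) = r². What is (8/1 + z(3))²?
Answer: 289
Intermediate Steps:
(8/1 + z(3))² = (8/1 + 3²)² = (8*1 + 9)² = (8 + 9)² = 17² = 289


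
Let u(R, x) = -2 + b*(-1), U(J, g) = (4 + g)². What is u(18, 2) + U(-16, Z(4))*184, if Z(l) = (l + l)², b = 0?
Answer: 850814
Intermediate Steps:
Z(l) = 4*l² (Z(l) = (2*l)² = 4*l²)
u(R, x) = -2 (u(R, x) = -2 + 0*(-1) = -2 + 0 = -2)
u(18, 2) + U(-16, Z(4))*184 = -2 + (4 + 4*4²)²*184 = -2 + (4 + 4*16)²*184 = -2 + (4 + 64)²*184 = -2 + 68²*184 = -2 + 4624*184 = -2 + 850816 = 850814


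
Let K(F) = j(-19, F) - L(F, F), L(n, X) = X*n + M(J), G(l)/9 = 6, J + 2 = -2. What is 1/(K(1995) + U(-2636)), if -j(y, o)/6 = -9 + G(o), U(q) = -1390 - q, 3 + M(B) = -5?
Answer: -1/3979041 ≈ -2.5132e-7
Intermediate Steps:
J = -4 (J = -2 - 2 = -4)
G(l) = 54 (G(l) = 9*6 = 54)
M(B) = -8 (M(B) = -3 - 5 = -8)
j(y, o) = -270 (j(y, o) = -6*(-9 + 54) = -6*45 = -270)
L(n, X) = -8 + X*n (L(n, X) = X*n - 8 = -8 + X*n)
K(F) = -262 - F**2 (K(F) = -270 - (-8 + F*F) = -270 - (-8 + F**2) = -270 + (8 - F**2) = -262 - F**2)
1/(K(1995) + U(-2636)) = 1/((-262 - 1*1995**2) + (-1390 - 1*(-2636))) = 1/((-262 - 1*3980025) + (-1390 + 2636)) = 1/((-262 - 3980025) + 1246) = 1/(-3980287 + 1246) = 1/(-3979041) = -1/3979041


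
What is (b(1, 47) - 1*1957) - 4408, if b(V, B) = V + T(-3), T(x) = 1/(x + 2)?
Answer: -6365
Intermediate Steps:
T(x) = 1/(2 + x)
b(V, B) = -1 + V (b(V, B) = V + 1/(2 - 3) = V + 1/(-1) = V - 1 = -1 + V)
(b(1, 47) - 1*1957) - 4408 = ((-1 + 1) - 1*1957) - 4408 = (0 - 1957) - 4408 = -1957 - 4408 = -6365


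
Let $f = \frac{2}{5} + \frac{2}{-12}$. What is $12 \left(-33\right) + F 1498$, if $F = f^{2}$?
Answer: $- \frac{141499}{450} \approx -314.44$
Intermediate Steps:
$f = \frac{7}{30}$ ($f = 2 \cdot \frac{1}{5} + 2 \left(- \frac{1}{12}\right) = \frac{2}{5} - \frac{1}{6} = \frac{7}{30} \approx 0.23333$)
$F = \frac{49}{900}$ ($F = \left(\frac{7}{30}\right)^{2} = \frac{49}{900} \approx 0.054444$)
$12 \left(-33\right) + F 1498 = 12 \left(-33\right) + \frac{49}{900} \cdot 1498 = -396 + \frac{36701}{450} = - \frac{141499}{450}$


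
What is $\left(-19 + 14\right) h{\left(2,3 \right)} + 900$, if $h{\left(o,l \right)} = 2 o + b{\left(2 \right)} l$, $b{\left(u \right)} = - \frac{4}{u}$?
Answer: $910$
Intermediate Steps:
$h{\left(o,l \right)} = - 2 l + 2 o$ ($h{\left(o,l \right)} = 2 o + - \frac{4}{2} l = 2 o + \left(-4\right) \frac{1}{2} l = 2 o - 2 l = - 2 l + 2 o$)
$\left(-19 + 14\right) h{\left(2,3 \right)} + 900 = \left(-19 + 14\right) \left(\left(-2\right) 3 + 2 \cdot 2\right) + 900 = - 5 \left(-6 + 4\right) + 900 = \left(-5\right) \left(-2\right) + 900 = 10 + 900 = 910$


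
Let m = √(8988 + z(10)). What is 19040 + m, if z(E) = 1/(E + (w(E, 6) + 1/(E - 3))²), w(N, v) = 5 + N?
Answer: 19040 + √1235842269662/11726 ≈ 19135.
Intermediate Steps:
z(E) = 1/(E + (5 + E + 1/(-3 + E))²) (z(E) = 1/(E + ((5 + E) + 1/(E - 3))²) = 1/(E + ((5 + E) + 1/(-3 + E))²) = 1/(E + (5 + E + 1/(-3 + E))²))
m = √1235842269662/11726 (m = √(8988 + (-3 + 10)²/((-14 + 10² + 2*10)² + 10*(-3 + 10)²)) = √(8988 + 7²/((-14 + 100 + 20)² + 10*7²)) = √(8988 + 49/(106² + 10*49)) = √(8988 + 49/(11236 + 490)) = √(8988 + 49/11726) = √(105393337/11726) = √1235842269662/11726 ≈ 94.805)
19040 + m = 19040 + √1235842269662/11726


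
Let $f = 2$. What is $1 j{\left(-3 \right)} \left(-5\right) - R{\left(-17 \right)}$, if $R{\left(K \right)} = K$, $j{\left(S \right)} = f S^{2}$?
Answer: $-73$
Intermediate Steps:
$j{\left(S \right)} = 2 S^{2}$
$1 j{\left(-3 \right)} \left(-5\right) - R{\left(-17 \right)} = 1 \cdot 2 \left(-3\right)^{2} \left(-5\right) - -17 = 1 \cdot 2 \cdot 9 \left(-5\right) + 17 = 1 \cdot 18 \left(-5\right) + 17 = 18 \left(-5\right) + 17 = -90 + 17 = -73$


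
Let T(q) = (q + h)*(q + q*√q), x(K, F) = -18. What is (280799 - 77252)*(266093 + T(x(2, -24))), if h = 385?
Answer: 52817800389 - 4033894446*I*√2 ≈ 5.2818e+10 - 5.7048e+9*I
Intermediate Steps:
T(q) = (385 + q)*(q + q^(3/2)) (T(q) = (q + 385)*(q + q*√q) = (385 + q)*(q + q^(3/2)))
(280799 - 77252)*(266093 + T(x(2, -24))) = (280799 - 77252)*(266093 + ((-18)² + (-18)^(5/2) + 385*(-18) + 385*(-18)^(3/2))) = 203547*(266093 + (324 + 972*I*√2 - 6930 + 385*(-54*I*√2))) = 203547*(266093 + (324 + 972*I*√2 - 6930 - 20790*I*√2)) = 203547*(266093 + (-6606 - 19818*I*√2)) = 203547*(259487 - 19818*I*√2) = 52817800389 - 4033894446*I*√2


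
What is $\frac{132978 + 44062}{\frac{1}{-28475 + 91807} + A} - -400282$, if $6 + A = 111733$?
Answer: $\frac{566472872101642}{1415178873} \approx 4.0028 \cdot 10^{5}$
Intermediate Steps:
$A = 111727$ ($A = -6 + 111733 = 111727$)
$\frac{132978 + 44062}{\frac{1}{-28475 + 91807} + A} - -400282 = \frac{132978 + 44062}{\frac{1}{-28475 + 91807} + 111727} - -400282 = \frac{177040}{\frac{1}{63332} + 111727} + 400282 = \frac{177040}{\frac{7075894365}{63332}} + 400282 = 177040 \cdot \frac{63332}{7075894365} + 400282 = \frac{2242459456}{1415178873} + 400282 = \frac{566472872101642}{1415178873}$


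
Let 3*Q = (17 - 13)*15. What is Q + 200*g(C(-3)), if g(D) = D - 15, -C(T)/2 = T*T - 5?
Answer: -4580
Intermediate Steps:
C(T) = 10 - 2*T² (C(T) = -2*(T*T - 5) = -2*(T² - 5) = -2*(-5 + T²) = 10 - 2*T²)
Q = 20 (Q = ((17 - 13)*15)/3 = (4*15)/3 = (⅓)*60 = 20)
g(D) = -15 + D
Q + 200*g(C(-3)) = 20 + 200*(-15 + (10 - 2*(-3)²)) = 20 + 200*(-15 + (10 - 2*9)) = 20 + 200*(-15 + (10 - 18)) = 20 + 200*(-15 - 8) = 20 + 200*(-23) = 20 - 4600 = -4580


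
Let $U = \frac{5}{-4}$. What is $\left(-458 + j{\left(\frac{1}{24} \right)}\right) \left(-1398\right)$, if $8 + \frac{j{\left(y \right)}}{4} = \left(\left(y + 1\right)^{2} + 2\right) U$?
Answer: $\frac{67832125}{96} \approx 7.0659 \cdot 10^{5}$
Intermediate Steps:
$U = - \frac{5}{4}$ ($U = 5 \left(- \frac{1}{4}\right) = - \frac{5}{4} \approx -1.25$)
$j{\left(y \right)} = -42 - 5 \left(1 + y\right)^{2}$ ($j{\left(y \right)} = -32 + 4 \left(\left(y + 1\right)^{2} + 2\right) \left(- \frac{5}{4}\right) = -32 + 4 \left(\left(1 + y\right)^{2} + 2\right) \left(- \frac{5}{4}\right) = -32 + 4 \left(2 + \left(1 + y\right)^{2}\right) \left(- \frac{5}{4}\right) = -32 + 4 \left(- \frac{5}{2} - \frac{5 \left(1 + y\right)^{2}}{4}\right) = -32 - \left(10 + 5 \left(1 + y\right)^{2}\right) = -42 - 5 \left(1 + y\right)^{2}$)
$\left(-458 + j{\left(\frac{1}{24} \right)}\right) \left(-1398\right) = \left(-458 - \left(42 + 5 \left(1 + \frac{1}{24}\right)^{2}\right)\right) \left(-1398\right) = \left(-458 - \left(42 + 5 \left(\frac{25}{24}\right)^{2}\right)\right) \left(-1398\right) = \left(-458 - \frac{27317}{576}\right) \left(-1398\right) = \left(- \frac{291125}{576}\right) \left(-1398\right) = \frac{67832125}{96}$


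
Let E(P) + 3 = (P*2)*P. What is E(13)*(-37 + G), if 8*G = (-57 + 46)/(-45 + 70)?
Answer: -496537/40 ≈ -12413.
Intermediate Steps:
E(P) = -3 + 2*P² (E(P) = -3 + (P*2)*P = -3 + (2*P)*P = -3 + 2*P²)
G = -11/200 (G = ((-57 + 46)/(-45 + 70))/8 = (-11/25)/8 = (-11*1/25)/8 = (⅛)*(-11/25) = -11/200 ≈ -0.055000)
E(13)*(-37 + G) = (-3 + 2*13²)*(-37 - 11/200) = (-3 + 2*169)*(-7411/200) = (-3 + 338)*(-7411/200) = 335*(-7411/200) = -496537/40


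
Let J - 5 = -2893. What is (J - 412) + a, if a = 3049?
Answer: -251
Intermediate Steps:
J = -2888 (J = 5 - 2893 = -2888)
(J - 412) + a = (-2888 - 412) + 3049 = -3300 + 3049 = -251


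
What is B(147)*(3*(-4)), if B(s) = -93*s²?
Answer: 24115644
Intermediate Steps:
B(147)*(3*(-4)) = (-93*147²)*(3*(-4)) = -93*21609*(-12) = -2009637*(-12) = 24115644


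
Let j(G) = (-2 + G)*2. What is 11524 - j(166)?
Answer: 11196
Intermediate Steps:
j(G) = -4 + 2*G
11524 - j(166) = 11524 - (-4 + 2*166) = 11524 - (-4 + 332) = 11524 - 1*328 = 11524 - 328 = 11196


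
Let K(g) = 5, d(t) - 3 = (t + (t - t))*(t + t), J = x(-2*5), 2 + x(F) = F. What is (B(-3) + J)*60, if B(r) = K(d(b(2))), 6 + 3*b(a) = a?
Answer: -420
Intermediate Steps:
x(F) = -2 + F
J = -12 (J = -2 - 2*5 = -2 - 10 = -12)
b(a) = -2 + a/3
d(t) = 3 + 2*t**2 (d(t) = 3 + (t + (t - t))*(t + t) = 3 + (t + 0)*(2*t) = 3 + t*(2*t) = 3 + 2*t**2)
B(r) = 5
(B(-3) + J)*60 = (5 - 12)*60 = -7*60 = -420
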